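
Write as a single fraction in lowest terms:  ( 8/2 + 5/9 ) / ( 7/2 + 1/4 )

164/135

Numerator: 8/2 + 5/9 = 41/9
Denominator: 7/2 + 1/4 = 15/4
Divide: (41/9) · (4/15) = 164/135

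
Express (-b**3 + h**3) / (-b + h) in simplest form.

b**2 + b*h + h**2

h**3 - b**3 = (-b + h)(b**2 + b*h + h**2).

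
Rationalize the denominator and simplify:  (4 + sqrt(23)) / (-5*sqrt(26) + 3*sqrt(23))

(-5*sqrt(598) - 20*sqrt(26) - 69 - 12*sqrt(23))/443

Multiply numerator and denominator by 3*sqrt(23) + 5*sqrt(26).
Denominator becomes -443; numerator becomes 12*sqrt(23) + 69 + 20*sqrt(26) + 5*sqrt(598).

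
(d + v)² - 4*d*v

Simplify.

(d - v)²

Expand the square and combine the 4*d*v term.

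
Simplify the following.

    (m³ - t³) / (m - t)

m² + m*t + t²

m^3 - t^3 = (m - t)(m² + m*t + t²).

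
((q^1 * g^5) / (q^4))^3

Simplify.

g^15/q^9

Inside the bracket: (q^-3) * g^5
Raise to the power 3: (q^-9) * g^15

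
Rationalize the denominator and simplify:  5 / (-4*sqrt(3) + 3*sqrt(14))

(20*sqrt(3) + 15*sqrt(14))/78

Multiply numerator and denominator by 4*sqrt(3) + 3*sqrt(14).
Denominator becomes 78; numerator becomes 20*sqrt(3) + 15*sqrt(14).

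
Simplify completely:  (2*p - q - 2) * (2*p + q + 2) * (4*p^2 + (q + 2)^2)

16*p^4 - q^4 - 8*q^3 - 24*q^2 - 32*q - 16

((2*p)+(q + 2))((2*p)-(q + 2)) = 4*p^2 - q^2 - 4*q - 4; continue pairing.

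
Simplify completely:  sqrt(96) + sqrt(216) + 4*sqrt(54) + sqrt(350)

5*sqrt(14) + 22*sqrt(6)

sqrt(96) = 4*sqrt(6); sqrt(216) = 6*sqrt(6); 4*sqrt(54) = 12*sqrt(6); sqrt(350) = 5*sqrt(14)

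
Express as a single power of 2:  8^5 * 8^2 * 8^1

8^5 = 2^15; 8^2 = 2^6; 8^1 = 2^3
Combine exponents: 2^24

2^24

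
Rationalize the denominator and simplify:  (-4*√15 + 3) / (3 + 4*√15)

-(-4*√15 + 3)²/231

Multiply numerator and denominator by -4*√15 + 3.
Denominator becomes -231; numerator becomes -24*√15 + 249.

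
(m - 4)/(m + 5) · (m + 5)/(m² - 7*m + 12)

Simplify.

1/(m - 3)

Factor: m² - 7*m + 12 = (m - 4)·(m - 3)
Cancel the common factors (m + 5), (m - 4).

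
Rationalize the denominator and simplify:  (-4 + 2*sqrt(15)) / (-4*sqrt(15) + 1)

(-116 + 14*sqrt(15))/239

Multiply numerator and denominator by 1 + 4*sqrt(15).
Denominator becomes -239; numerator becomes -14*sqrt(15) + 116.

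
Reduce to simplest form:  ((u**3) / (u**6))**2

u**(-6)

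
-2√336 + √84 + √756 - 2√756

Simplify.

2√336 = 8*√21; √84 = 2*√21; √756 = 6*√21; 2√756 = 12*√21
Combine: (-8 + 2 + 6 - 12)·√21 = -12*√21

-12*√21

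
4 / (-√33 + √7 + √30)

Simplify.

Group as (√7 + √30) - √33; multiply by (√7 + √30) + √33, then rationalise the remaining surd.

(-2*√33 + 5*√30 + 28*√7 + 3*√770)/103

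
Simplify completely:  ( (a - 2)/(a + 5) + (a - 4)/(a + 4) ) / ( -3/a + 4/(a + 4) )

(2*a**3 + 3*a**2 - 28*a)/(a**2 - 7*a - 60)

Numerator: (a - 2)/(a + 5) + (a - 4)/(a + 4) = (2*a**2 + 3*a - 28)/(a**2 + 9*a + 20)
Denominator: -3/a + 4/(a + 4) = (a - 12)/(a**2 + 4*a)
Divide: ((2*a**2 + 3*a - 28)/(a**2 + 9*a + 20)) · ((a**2 + 4*a)/(a - 12)) = (2*a**3 + 3*a**2 - 28*a)/(a**2 - 7*a - 60)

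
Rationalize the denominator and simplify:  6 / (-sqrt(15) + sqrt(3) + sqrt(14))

(-3*sqrt(15) + 6*sqrt(14) + 39*sqrt(3) + 9*sqrt(70))/41

Group as (sqrt(3) + sqrt(14)) - sqrt(15); multiply by (sqrt(3) + sqrt(14)) + sqrt(15), then rationalise the remaining surd.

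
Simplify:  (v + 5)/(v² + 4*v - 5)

Factor: v² + 4*v - 5 = (v + 5)·(v - 1)
Cancel the common factor (v + 5).

1/(v - 1)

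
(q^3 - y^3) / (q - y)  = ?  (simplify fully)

q^2 + q*y + y^2

Apply the difference-of-cubes factorisation and cancel (q - y).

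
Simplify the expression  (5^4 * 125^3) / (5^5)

5^8

5^4 = 5^4; 125^3 = 5^9; 5^5 = 5^5
Combine exponents: 5^8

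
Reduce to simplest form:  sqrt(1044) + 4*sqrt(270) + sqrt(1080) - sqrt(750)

6*sqrt(29) + 13*sqrt(30)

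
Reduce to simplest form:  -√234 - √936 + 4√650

√234 = 3*√26; √936 = 6*√26; 4√650 = 20*√26
Combine: (-3 - 6 + 20)·√26 = 11*√26

11*√26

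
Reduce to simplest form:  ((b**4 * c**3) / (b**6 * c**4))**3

1/(b**6*c**3)

Inside the bracket: (b**-2) * (c**-1)
Raise to the power 3: (b**-6) * (c**-3)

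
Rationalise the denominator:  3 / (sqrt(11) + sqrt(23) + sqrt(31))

(-6*sqrt(7843) + 9*sqrt(31) + 57*sqrt(23) + 129*sqrt(11))/1003

Group as (sqrt(11) + sqrt(31)) + sqrt(23); multiply by (sqrt(11) + sqrt(31)) - sqrt(23), then rationalise the remaining surd.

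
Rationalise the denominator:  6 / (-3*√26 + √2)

(-9*√26 - 3*√2)/116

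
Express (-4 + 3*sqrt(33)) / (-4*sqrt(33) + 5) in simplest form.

(-376 + sqrt(33))/503

Multiply numerator and denominator by 5 + 4*sqrt(33).
Denominator becomes -503; numerator becomes -sqrt(33) + 376.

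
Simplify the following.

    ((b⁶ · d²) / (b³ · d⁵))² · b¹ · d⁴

Inside the bracket: b³ · (d^-3)
Raise to the power 2: b⁶ · (d^-6)
Multiply by b¹ · d⁴: add exponents.

b⁷/d²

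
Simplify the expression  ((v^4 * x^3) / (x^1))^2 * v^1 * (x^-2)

Inside the bracket: v^4 * x^2
Raise to the power 2: v^8 * x^4
Multiply by v^1 * (x^-2): add exponents.

v^9*x^2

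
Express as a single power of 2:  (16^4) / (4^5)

2^6

16^4 = 2^16; 4^5 = 2^10
Combine exponents: 2^6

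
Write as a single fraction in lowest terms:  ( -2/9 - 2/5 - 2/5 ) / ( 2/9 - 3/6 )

92/25

Numerator: -2/9 - 2/5 - 2/5 = -46/45
Denominator: 2/9 - 3/6 = -5/18
Divide: (-46/45) · (-18/5) = 92/25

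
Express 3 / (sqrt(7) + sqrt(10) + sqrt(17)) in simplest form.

(-3*sqrt(1190) + 21*sqrt(10) + 30*sqrt(7))/140

Group as (sqrt(7) + sqrt(10)) + sqrt(17); multiply by (sqrt(7) + sqrt(10)) - sqrt(17), then rationalise the remaining surd.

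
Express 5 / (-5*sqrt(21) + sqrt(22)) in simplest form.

Multiply numerator and denominator by sqrt(22) + 5*sqrt(21).
Denominator becomes -503; numerator becomes 5*sqrt(22) + 25*sqrt(21).

(-25*sqrt(21) - 5*sqrt(22))/503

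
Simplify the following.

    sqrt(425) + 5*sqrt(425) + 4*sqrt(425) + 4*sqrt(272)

66*sqrt(17)

sqrt(425) = 5*sqrt(17); 5*sqrt(425) = 25*sqrt(17); 4*sqrt(425) = 20*sqrt(17); 4*sqrt(272) = 16*sqrt(17)
Combine: (5 + 25 + 20 + 16)·sqrt(17) = 66*sqrt(17)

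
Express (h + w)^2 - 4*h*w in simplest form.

(h - w)^2

Expanding gives h^2 - 2*h*w + w^2, a perfect square.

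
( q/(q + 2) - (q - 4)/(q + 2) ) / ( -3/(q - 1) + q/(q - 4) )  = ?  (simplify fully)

Numerator: q/(q + 2) - (q - 4)/(q + 2) = 4/(q + 2)
Denominator: -3/(q - 1) + q/(q - 4) = (q^2 - 4*q + 12)/(q^2 - 5*q + 4)
Divide: (4/(q + 2)) · ((q^2 - 5*q + 4)/(q^2 - 4*q + 12)) = (4*q^2 - 20*q + 16)/(q^3 - 2*q^2 + 4*q + 24)

(4*q^2 - 20*q + 16)/(q^3 - 2*q^2 + 4*q + 24)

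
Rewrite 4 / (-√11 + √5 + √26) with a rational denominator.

Group as (√5 + √26) - √11; multiply by (√5 + √26) + √11, then rationalise the remaining surd.

(-10*√11 - 5*√26 + 16*√5 + √1430)/15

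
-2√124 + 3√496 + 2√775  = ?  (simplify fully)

18*√31

2√124 = 4*√31; 3√496 = 12*√31; 2√775 = 10*√31
Combine: (-4 + 12 + 10)·√31 = 18*√31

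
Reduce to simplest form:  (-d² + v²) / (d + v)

-d + v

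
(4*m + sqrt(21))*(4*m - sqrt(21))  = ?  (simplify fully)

16*m^2 - 21

Difference of squares with P = 4*m, Q = sqrt(21).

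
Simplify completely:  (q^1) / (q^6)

q^(-5)

Quotient: (q^-5)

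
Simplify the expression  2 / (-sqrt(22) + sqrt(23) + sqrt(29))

Group as (sqrt(23) + sqrt(29)) - sqrt(22); multiply by (sqrt(23) + sqrt(29)) + sqrt(22), then rationalise the remaining surd.

(-15*sqrt(22) + 8*sqrt(29) + 14*sqrt(23) + sqrt(14674))/442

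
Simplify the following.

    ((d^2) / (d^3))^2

Inside the bracket: (d^-1)
Raise to the power 2: (d^-2)

d^(-2)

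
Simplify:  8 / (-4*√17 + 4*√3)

Multiply numerator and denominator by 4*√3 + 4*√17.
Denominator becomes -224; numerator becomes 32*√3 + 32*√17.

(-√17 - √3)/7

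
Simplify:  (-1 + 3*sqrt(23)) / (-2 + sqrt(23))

Multiply numerator and denominator by -sqrt(23) - 2.
Denominator becomes -19; numerator becomes -67 - 5*sqrt(23).

(5*sqrt(23) + 67)/19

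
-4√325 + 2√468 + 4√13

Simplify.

-4*√13

4√325 = 20*√13; 2√468 = 12*√13; 4√13 = 4*√13
Combine: (-20 + 12 + 4)·√13 = -4*√13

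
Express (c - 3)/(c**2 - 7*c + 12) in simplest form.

Factor: c**2 - 7*c + 12 = (c - 4)*(c - 3)
Cancel the common factor (c - 3).

1/(c - 4)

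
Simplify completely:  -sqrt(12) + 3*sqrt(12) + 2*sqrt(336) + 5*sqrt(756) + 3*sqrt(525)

4*sqrt(3) + 53*sqrt(21)

sqrt(12) = 2*sqrt(3); 3*sqrt(12) = 6*sqrt(3); 2*sqrt(336) = 8*sqrt(21); 5*sqrt(756) = 30*sqrt(21); 3*sqrt(525) = 15*sqrt(21)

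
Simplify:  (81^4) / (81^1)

81^4 = 3^16; 81^1 = 3^4
Combine exponents: 3^12

3^12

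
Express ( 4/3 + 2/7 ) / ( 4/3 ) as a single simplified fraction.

17/14

Numerator: 4/3 + 2/7 = 34/21
Denominator: 4/3 = 4/3
Divide: (34/21) · (3/4) = 17/14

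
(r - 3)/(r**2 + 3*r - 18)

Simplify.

Factor: r**2 + 3*r - 18 = (r - 3)*(r + 6)
Cancel the common factor (r - 3).

1/(r + 6)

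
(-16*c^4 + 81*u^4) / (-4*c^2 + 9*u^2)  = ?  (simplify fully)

4*c^2 + 9*u^2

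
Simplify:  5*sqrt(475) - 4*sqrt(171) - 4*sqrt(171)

5*sqrt(475) = 25*sqrt(19); 4*sqrt(171) = 12*sqrt(19); 4*sqrt(171) = 12*sqrt(19)
Combine: (25 - 12 - 12)·sqrt(19) = sqrt(19)

sqrt(19)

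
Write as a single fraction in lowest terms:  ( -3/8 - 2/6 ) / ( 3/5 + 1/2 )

Numerator: -3/8 - 2/6 = -17/24
Denominator: 3/5 + 1/2 = 11/10
Divide: (-17/24) · (10/11) = -85/132

-85/132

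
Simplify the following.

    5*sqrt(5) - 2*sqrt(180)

-7*sqrt(5)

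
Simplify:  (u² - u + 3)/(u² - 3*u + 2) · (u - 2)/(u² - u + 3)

1/(u - 1)

Factor: u² - 3*u + 2 = (u - 1)·(u - 2)
Cancel the common factors (u² - u + 3), (u - 2).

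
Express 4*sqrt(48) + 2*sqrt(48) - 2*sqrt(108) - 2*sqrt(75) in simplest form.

2*sqrt(3)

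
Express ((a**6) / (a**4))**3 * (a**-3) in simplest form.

Inside the bracket: a**2
Raise to the power 3: a**6
Multiply by (a**-3): add exponents.

a**3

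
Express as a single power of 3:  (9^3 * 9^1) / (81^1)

3^4

9^3 = 3^6; 9^1 = 3^2; 81^1 = 3^4
Combine exponents: 3^4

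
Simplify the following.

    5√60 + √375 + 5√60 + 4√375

5√60 = 10*√15; √375 = 5*√15; 5√60 = 10*√15; 4√375 = 20*√15
Combine: (10 + 5 + 10 + 20)·√15 = 45*√15

45*√15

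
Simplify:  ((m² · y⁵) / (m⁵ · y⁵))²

Inside the bracket: (m^-3)
Raise to the power 2: (m^-6)

m^(-6)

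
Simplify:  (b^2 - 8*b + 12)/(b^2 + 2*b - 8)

(b - 6)/(b + 4)

Factor: b^2 - 8*b + 12 = (b - 2)*(b - 6);  b^2 + 2*b - 8 = (b + 4)*(b - 2)
Cancel the common factor (b - 2).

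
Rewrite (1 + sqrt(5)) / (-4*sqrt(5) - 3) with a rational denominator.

(-17 - sqrt(5))/71

Multiply numerator and denominator by -3 + 4*sqrt(5).
Denominator becomes -71; numerator becomes sqrt(5) + 17.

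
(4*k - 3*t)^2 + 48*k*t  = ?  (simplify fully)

Expand the square and combine the 48*k*t term.

(4*k + 3*t)^2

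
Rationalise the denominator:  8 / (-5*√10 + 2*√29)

(-20*√10 - 8*√29)/67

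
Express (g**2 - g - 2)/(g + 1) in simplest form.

g - 2

Factor: g**2 - g - 2 = (g + 1)*(g - 2)
Cancel the common factor (g + 1).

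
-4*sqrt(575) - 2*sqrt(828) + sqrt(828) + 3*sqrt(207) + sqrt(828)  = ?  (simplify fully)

4*sqrt(575) = 20*sqrt(23); 2*sqrt(828) = 12*sqrt(23); sqrt(828) = 6*sqrt(23); 3*sqrt(207) = 9*sqrt(23); sqrt(828) = 6*sqrt(23)
Combine: (-20 - 12 + 6 + 9 + 6)·sqrt(23) = -11*sqrt(23)

-11*sqrt(23)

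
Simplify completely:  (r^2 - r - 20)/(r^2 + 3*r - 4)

Factor: r^2 - r - 20 = (r - 5)*(r + 4);  r^2 + 3*r - 4 = (r - 1)*(r + 4)
Cancel the common factor (r + 4).

(r - 5)/(r - 1)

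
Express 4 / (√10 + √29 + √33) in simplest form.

Group as (√10 + √33) + √29; multiply by (√10 + √33) - √29, then rationalise the remaining surd.

(-2*√9570 + 6*√33 + 14*√29 + 52*√10)/281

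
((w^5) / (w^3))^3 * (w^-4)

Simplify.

w^2

Inside the bracket: w^2
Raise to the power 3: w^6
Multiply by (w^-4): add exponents.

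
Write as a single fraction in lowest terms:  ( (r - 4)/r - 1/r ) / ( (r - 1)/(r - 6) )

Numerator: (r - 4)/r - 1/r = (r - 5)/r
Denominator: (r - 1)/(r - 6) = (r - 1)/(r - 6)
Divide: ((r - 5)/r) · ((r - 6)/(r - 1)) = (r² - 11*r + 30)/(r² - r)

(r² - 11*r + 30)/(r² - r)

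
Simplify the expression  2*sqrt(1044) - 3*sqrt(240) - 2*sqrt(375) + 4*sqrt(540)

2*sqrt(1044) = 12*sqrt(29); 3*sqrt(240) = 12*sqrt(15); 2*sqrt(375) = 10*sqrt(15); 4*sqrt(540) = 24*sqrt(15)

2*sqrt(15) + 12*sqrt(29)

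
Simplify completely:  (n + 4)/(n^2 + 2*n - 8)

1/(n - 2)

Factor: n^2 + 2*n - 8 = (n - 2)*(n + 4)
Cancel the common factor (n + 4).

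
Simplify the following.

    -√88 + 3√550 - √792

7*√22

√88 = 2*√22; 3√550 = 15*√22; √792 = 6*√22
Combine: (-2 + 15 - 6)·√22 = 7*√22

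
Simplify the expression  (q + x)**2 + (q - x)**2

Binomially expand both and collect terms in q, x.

2*q**2 + 2*x**2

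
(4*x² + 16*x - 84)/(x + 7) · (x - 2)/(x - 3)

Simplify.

Factor: 4*x² + 16*x - 84 = 4·(x - 3)·(x + 7)
Cancel the common factors (x + 7), (x - 3).

4*x - 8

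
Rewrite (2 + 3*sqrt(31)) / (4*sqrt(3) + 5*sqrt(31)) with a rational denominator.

Multiply numerator and denominator by -4*sqrt(3) + 5*sqrt(31).
Denominator becomes 727; numerator becomes -12*sqrt(93) - 8*sqrt(3) + 10*sqrt(31) + 465.

(-12*sqrt(93) - 8*sqrt(3) + 10*sqrt(31) + 465)/727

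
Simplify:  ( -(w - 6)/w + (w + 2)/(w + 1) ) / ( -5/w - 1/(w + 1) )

Numerator: -(w - 6)/w + (w + 2)/(w + 1) = (7*w + 6)/(w^2 + w)
Denominator: -5/w - 1/(w + 1) = (-6*w - 5)/(w^2 + w)
Divide: ((7*w + 6)/(w^2 + w)) · ((w^2 + w)/(-6*w - 5)) = (-7*w - 6)/(6*w + 5)

(-7*w - 6)/(6*w + 5)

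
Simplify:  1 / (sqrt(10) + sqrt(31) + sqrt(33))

(-sqrt(10230) + 4*sqrt(33) + 6*sqrt(31) + 27*sqrt(10))/588

Group as (sqrt(10) + sqrt(31)) + sqrt(33); multiply by (sqrt(10) + sqrt(31)) - sqrt(33), then rationalise the remaining surd.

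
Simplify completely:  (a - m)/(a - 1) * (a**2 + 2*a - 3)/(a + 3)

Factor: a**2 + 2*a - 3 = (a + 3)*(a - 1)
Cancel the common factors (a + 3), (a - 1).

a - m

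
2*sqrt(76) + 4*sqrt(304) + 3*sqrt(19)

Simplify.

23*sqrt(19)

2*sqrt(76) = 4*sqrt(19); 4*sqrt(304) = 16*sqrt(19); 3*sqrt(19) = 3*sqrt(19)
Combine: (4 + 16 + 3)·sqrt(19) = 23*sqrt(19)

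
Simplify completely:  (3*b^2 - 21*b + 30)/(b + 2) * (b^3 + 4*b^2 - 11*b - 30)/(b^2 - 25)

3*b^2 - 15*b + 18

Factor: 3*b^2 - 21*b + 30 = 3*(b - 5)*(b - 2);  b^3 + 4*b^2 - 11*b - 30 = (b - 3)*(b + 2)*(b + 5);  b^2 - 25 = (b - 5)*(b + 5)
Cancel the common factors (b - 5), (b + 5), (b + 2).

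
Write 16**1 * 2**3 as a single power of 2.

2**7

16**1 = 2**4; 2**3 = 2**3
Combine exponents: 2**7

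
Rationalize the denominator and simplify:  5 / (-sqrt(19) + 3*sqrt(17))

(5*sqrt(19) + 15*sqrt(17))/134

Multiply numerator and denominator by sqrt(19) + 3*sqrt(17).
Denominator becomes 134; numerator becomes 5*sqrt(19) + 15*sqrt(17).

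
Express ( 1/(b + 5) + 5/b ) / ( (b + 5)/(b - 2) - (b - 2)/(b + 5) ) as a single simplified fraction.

(6*b**2 + 13*b - 50)/(14*b**2 + 21*b)

Numerator: 1/(b + 5) + 5/b = (6*b + 25)/(b**2 + 5*b)
Denominator: (b + 5)/(b - 2) - (b - 2)/(b + 5) = (14*b + 21)/(b**2 + 3*b - 10)
Divide: ((6*b + 25)/(b**2 + 5*b)) · ((b**2 + 3*b - 10)/(14*b + 21)) = (6*b**2 + 13*b - 50)/(14*b**2 + 21*b)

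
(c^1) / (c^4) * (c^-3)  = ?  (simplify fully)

c^(-6)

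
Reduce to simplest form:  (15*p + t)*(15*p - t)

225*p**2 - t**2

Product of conjugates: (P+Q)(P-Q) = P**2 - Q**2.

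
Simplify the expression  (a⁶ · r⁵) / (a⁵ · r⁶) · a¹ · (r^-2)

a²/r³

Quotient: a¹ · (r^-1)
Multiply by a¹ · (r^-2): add exponents.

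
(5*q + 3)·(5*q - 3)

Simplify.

(5*q)^2 - (3)^2 = 25*q² - 9.

25*q² - 9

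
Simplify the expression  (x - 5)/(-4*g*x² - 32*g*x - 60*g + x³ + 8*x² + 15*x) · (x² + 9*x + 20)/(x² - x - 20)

1/(-4*g*x - 12*g + x² + 3*x)

Factor: -4*g*x² - 32*g*x - 60*g + x³ + 8*x² + 15*x = (x + 5)·(x + 3)·(-4*g + x);  x² + 9*x + 20 = (x + 4)·(x + 5);  x² - x - 20 = (x + 4)·(x - 5)
Cancel the common factors (x - 5), (x + 5), (x + 4).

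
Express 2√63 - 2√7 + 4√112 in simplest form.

20*√7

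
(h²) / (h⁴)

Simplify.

Quotient: (h^-2)

h^(-2)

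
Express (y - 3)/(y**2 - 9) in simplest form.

Factor: y**2 - 9 = (y - 3)*(y + 3)
Cancel the common factor (y - 3).

1/(y + 3)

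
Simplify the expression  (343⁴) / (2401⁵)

7^(-8)

343⁴ = 7^12; 2401⁵ = 7^20
Combine exponents: 7^(-8)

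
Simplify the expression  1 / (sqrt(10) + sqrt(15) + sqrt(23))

(-5*sqrt(138) + sqrt(23) + 9*sqrt(15) + 14*sqrt(10))/298

Group as (sqrt(10) + sqrt(23)) + sqrt(15); multiply by (sqrt(10) + sqrt(23)) - sqrt(15), then rationalise the remaining surd.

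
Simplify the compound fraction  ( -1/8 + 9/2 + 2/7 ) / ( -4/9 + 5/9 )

2349/56

Numerator: -1/8 + 9/2 + 2/7 = 261/56
Denominator: -4/9 + 5/9 = 1/9
Divide: (261/56) · (9) = 2349/56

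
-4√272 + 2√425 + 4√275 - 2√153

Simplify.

4√272 = 16*√17; 2√425 = 10*√17; 4√275 = 20*√11; 2√153 = 6*√17

-12*√17 + 20*√11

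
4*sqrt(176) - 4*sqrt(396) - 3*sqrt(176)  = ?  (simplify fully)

-20*sqrt(11)

4*sqrt(176) = 16*sqrt(11); 4*sqrt(396) = 24*sqrt(11); 3*sqrt(176) = 12*sqrt(11)
Combine: (16 - 24 - 12)·sqrt(11) = -20*sqrt(11)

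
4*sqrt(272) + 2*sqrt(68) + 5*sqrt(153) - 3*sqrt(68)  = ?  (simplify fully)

4*sqrt(272) = 16*sqrt(17); 2*sqrt(68) = 4*sqrt(17); 5*sqrt(153) = 15*sqrt(17); 3*sqrt(68) = 6*sqrt(17)
Combine: (16 + 4 + 15 - 6)·sqrt(17) = 29*sqrt(17)

29*sqrt(17)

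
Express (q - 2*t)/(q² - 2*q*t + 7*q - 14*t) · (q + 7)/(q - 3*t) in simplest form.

1/(q - 3*t)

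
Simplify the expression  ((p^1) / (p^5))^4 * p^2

Inside the bracket: (p^-4)
Raise to the power 4: (p^-16)
Multiply by p^2: add exponents.

p^(-14)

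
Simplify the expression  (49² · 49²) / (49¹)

7^6

49² = 7^4; 49² = 7^4; 49¹ = 7^2
Combine exponents: 7^6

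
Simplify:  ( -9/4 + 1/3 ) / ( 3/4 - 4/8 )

-23/3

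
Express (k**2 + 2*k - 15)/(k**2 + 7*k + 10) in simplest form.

(k - 3)/(k + 2)

Factor: k**2 + 2*k - 15 = (k + 5)*(k - 3);  k**2 + 7*k + 10 = (k + 2)*(k + 5)
Cancel the common factor (k + 5).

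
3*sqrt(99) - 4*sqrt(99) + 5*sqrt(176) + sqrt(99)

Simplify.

20*sqrt(11)

3*sqrt(99) = 9*sqrt(11); 4*sqrt(99) = 12*sqrt(11); 5*sqrt(176) = 20*sqrt(11); sqrt(99) = 3*sqrt(11)
Combine: (9 - 12 + 20 + 3)·sqrt(11) = 20*sqrt(11)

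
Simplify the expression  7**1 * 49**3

7**1 = 7**1; 49**3 = 7**6
Combine exponents: 7**7

7**7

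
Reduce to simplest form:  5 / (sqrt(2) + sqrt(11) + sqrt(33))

(-60*sqrt(11) - 105*sqrt(2) + 55*sqrt(6) + 50*sqrt(33))/156

Group as (sqrt(11) + sqrt(33)) + sqrt(2); multiply by (sqrt(11) + sqrt(33)) - sqrt(2), then rationalise the remaining surd.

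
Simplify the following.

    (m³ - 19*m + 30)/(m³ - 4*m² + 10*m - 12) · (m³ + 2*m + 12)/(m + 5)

m² - m - 6

Factor: m³ - 19*m + 30 = (m - 2)·(m - 3)·(m + 5);  m³ - 4*m² + 10*m - 12 = (m - 2)·(m² - 2*m + 6);  m³ + 2*m + 12 = (m² - 2*m + 6)·(m + 2)
Cancel the common factors (m² - 2*m + 6), (m - 2), (m + 5).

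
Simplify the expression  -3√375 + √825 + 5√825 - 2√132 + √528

3√375 = 15*√15; √825 = 5*√33; 5√825 = 25*√33; 2√132 = 4*√33; √528 = 4*√33

-15*√15 + 30*√33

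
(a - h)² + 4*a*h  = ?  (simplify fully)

Expand the square and combine the 4*a*h term.

(a + h)²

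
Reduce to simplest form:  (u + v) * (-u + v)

-u^2 + v^2

(v+u)(v-u) = -u^2 + v^2.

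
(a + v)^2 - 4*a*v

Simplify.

(a - v)^2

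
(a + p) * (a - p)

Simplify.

a^2 - p^2

Pair the conjugate factors: (a+p)(a-p) = a^2 - p^2.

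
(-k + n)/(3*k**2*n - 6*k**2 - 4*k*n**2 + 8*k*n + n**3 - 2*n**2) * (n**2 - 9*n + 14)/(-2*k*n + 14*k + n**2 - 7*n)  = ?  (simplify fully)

1/(6*k**2 - 5*k*n + n**2)

Factor: 3*k**2*n - 6*k**2 - 4*k*n**2 + 8*k*n + n**3 - 2*n**2 = (-k + n)*(n - 2)*(-3*k + n);  n**2 - 9*n + 14 = (n - 2)*(n - 7);  -2*k*n + 14*k + n**2 - 7*n = (n - 7)*(-2*k + n)
Cancel the common factors (-k + n), (n - 2), (n - 7).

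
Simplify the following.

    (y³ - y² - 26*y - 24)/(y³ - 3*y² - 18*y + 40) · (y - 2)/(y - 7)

Factor: y³ - y² - 26*y - 24 = (y + 4)·(y - 6)·(y + 1);  y³ - 3*y² - 18*y + 40 = (y + 4)·(y - 5)·(y - 2)
Cancel the common factors (y + 4), (y - 2).

(y² - 5*y - 6)/(y² - 12*y + 35)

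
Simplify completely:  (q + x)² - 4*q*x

After expansion: q² - 2*q*x + x² — a perfect-square trinomial.

(q - x)²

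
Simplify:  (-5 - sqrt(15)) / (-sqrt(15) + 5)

-4 - sqrt(15)

Multiply numerator and denominator by sqrt(15) + 5.
Denominator becomes 10; numerator becomes -40 - 10*sqrt(15).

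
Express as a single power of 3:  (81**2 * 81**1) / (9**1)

81**2 = 3**8; 81**1 = 3**4; 9**1 = 3**2
Combine exponents: 3**10

3**10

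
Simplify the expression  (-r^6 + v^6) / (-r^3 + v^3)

r^3 + v^3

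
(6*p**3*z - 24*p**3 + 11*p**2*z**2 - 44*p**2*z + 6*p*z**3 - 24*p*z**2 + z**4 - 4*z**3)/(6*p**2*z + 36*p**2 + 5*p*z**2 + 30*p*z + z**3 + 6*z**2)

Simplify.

(p*z - 4*p + z**2 - 4*z)/(z + 6)

Factor: 6*p**3*z - 24*p**3 + 11*p**2*z**2 - 44*p**2*z + 6*p*z**3 - 24*p*z**2 + z**4 - 4*z**3 = (p + z)*(3*p + z)*(z - 4)*(2*p + z);  6*p**2*z + 36*p**2 + 5*p*z**2 + 30*p*z + z**3 + 6*z**2 = (2*p + z)*(z + 6)*(3*p + z)
Cancel the common factors (2*p + z), (3*p + z).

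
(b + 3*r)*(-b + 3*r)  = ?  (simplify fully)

-b^2 + 9*r^2

(3*r)^2 - (b)^2 = -b^2 + 9*r^2.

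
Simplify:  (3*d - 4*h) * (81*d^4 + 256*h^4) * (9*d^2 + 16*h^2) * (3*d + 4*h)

((3*d)+(4*h))((3*d)-(4*h)) = 9*d^2 - 16*h^2; continue pairing.

6561*d^8 - 65536*h^8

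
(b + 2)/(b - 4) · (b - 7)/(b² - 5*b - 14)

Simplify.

1/(b - 4)

Factor: b² - 5*b - 14 = (b + 2)·(b - 7)
Cancel the common factors (b - 7), (b + 2).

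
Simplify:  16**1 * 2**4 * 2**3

16**1 = 2**4; 2**4 = 2**4; 2**3 = 2**3
Combine exponents: 2**11

2**11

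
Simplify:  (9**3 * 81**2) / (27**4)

9**3 = 3**6; 81**2 = 3**8; 27**4 = 3**12
Combine exponents: 3**2

3**2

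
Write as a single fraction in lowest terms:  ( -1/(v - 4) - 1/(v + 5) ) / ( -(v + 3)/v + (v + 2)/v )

Numerator: -1/(v - 4) - 1/(v + 5) = (-2*v - 1)/(v^2 + v - 20)
Denominator: -(v + 3)/v + (v + 2)/v = -1/v
Divide: ((-2*v - 1)/(v^2 + v - 20)) · (-v) = (2*v^2 + v)/(v^2 + v - 20)

(2*v^2 + v)/(v^2 + v - 20)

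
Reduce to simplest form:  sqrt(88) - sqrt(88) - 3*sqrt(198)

-9*sqrt(22)

sqrt(88) = 2*sqrt(22); sqrt(88) = 2*sqrt(22); 3*sqrt(198) = 9*sqrt(22)
Combine: (2 - 2 - 9)·sqrt(22) = -9*sqrt(22)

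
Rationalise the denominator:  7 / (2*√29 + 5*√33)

(-14*√29 + 35*√33)/709

Multiply numerator and denominator by -2*√29 + 5*√33.
Denominator becomes 709; numerator becomes -14*√29 + 35*√33.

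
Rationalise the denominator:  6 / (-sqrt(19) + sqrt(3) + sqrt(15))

Group as (sqrt(3) + sqrt(15)) - sqrt(19); multiply by (sqrt(3) + sqrt(15)) + sqrt(19), then rationalise the remaining surd.

(6*sqrt(19) + 42*sqrt(15) + 186*sqrt(3) + 36*sqrt(95))/179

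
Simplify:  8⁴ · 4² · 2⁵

8⁴ = 2^12; 4² = 2^4; 2⁵ = 2^5
Combine exponents: 2^21

2^21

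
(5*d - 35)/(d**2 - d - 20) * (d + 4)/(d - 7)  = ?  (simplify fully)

5/(d - 5)

Factor: 5*d - 35 = 5*(d - 7);  d**2 - d - 20 = (d - 5)*(d + 4)
Cancel the common factors (d + 4), (d - 7).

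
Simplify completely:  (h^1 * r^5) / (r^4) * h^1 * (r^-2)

Quotient: h^1 * r^1
Multiply by h^1 * (r^-2): add exponents.

h^2/r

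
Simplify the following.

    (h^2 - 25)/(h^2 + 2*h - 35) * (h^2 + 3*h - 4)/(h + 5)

Factor: h^2 - 25 = (h - 5)*(h + 5);  h^2 + 2*h - 35 = (h - 5)*(h + 7);  h^2 + 3*h - 4 = (h + 4)*(h - 1)
Cancel the common factors (h - 5), (h + 5).

(h^2 + 3*h - 4)/(h + 7)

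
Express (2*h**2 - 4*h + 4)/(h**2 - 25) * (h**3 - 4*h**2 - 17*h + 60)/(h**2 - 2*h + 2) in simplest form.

(2*h**2 + 2*h - 24)/(h + 5)

Factor: 2*h**2 - 4*h + 4 = 2*(h**2 - 2*h + 2);  h**2 - 25 = (h - 5)*(h + 5);  h**3 - 4*h**2 - 17*h + 60 = (h - 3)*(h + 4)*(h - 5)
Cancel the common factors (h**2 - 2*h + 2), (h - 5).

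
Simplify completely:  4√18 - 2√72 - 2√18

-6*√2

4√18 = 12*√2; 2√72 = 12*√2; 2√18 = 6*√2
Combine: (12 - 12 - 6)·√2 = -6*√2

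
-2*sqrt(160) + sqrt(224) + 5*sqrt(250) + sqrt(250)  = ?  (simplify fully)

2*sqrt(160) = 8*sqrt(10); sqrt(224) = 4*sqrt(14); 5*sqrt(250) = 25*sqrt(10); sqrt(250) = 5*sqrt(10)

4*sqrt(14) + 22*sqrt(10)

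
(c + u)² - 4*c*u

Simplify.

Expanding gives c² - 2*c*u + u², a perfect square.

(c - u)²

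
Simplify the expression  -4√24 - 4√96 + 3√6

4√24 = 8*√6; 4√96 = 16*√6; 3√6 = 3*√6
Combine: (-8 - 16 + 3)·√6 = -21*√6

-21*√6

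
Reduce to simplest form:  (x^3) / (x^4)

Quotient: (x^-1)

1/x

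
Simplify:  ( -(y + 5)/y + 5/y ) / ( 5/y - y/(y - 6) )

Numerator: -(y + 5)/y + 5/y = -1
Denominator: 5/y - y/(y - 6) = (-y² + 5*y - 30)/(y² - 6*y)
Divide: (-1) · ((y² - 6*y)/(-y² + 5*y - 30)) = (y² - 6*y)/(y² - 5*y + 30)

(y² - 6*y)/(y² - 5*y + 30)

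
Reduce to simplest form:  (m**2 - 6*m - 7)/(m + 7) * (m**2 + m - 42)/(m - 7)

Factor: m**2 - 6*m - 7 = (m + 1)*(m - 7);  m**2 + m - 42 = (m + 7)*(m - 6)
Cancel the common factors (m - 7), (m + 7).

m**2 - 5*m - 6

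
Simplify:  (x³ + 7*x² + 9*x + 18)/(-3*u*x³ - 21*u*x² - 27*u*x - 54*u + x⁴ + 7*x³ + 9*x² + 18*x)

1/(-3*u + x)

Factor: x³ + 7*x² + 9*x + 18 = (x² + x + 3)·(x + 6);  -3*u*x³ - 21*u*x² - 27*u*x - 54*u + x⁴ + 7*x³ + 9*x² + 18*x = (-3*u + x)·(x² + x + 3)·(x + 6)
Cancel the common factors (x² + x + 3), (x + 6).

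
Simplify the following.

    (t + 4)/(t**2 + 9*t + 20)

1/(t + 5)

Factor: t**2 + 9*t + 20 = (t + 4)*(t + 5)
Cancel the common factor (t + 4).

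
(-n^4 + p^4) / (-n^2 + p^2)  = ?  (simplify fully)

Factor p^4 - n^4 and cancel (-n^2 + p^2).

n^2 + p^2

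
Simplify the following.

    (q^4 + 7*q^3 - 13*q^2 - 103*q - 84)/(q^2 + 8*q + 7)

q^2 - q - 12

Factor: q^4 + 7*q^3 - 13*q^2 - 103*q - 84 = (q + 1)*(q - 4)*(q + 3)*(q + 7);  q^2 + 8*q + 7 = (q + 7)*(q + 1)
Cancel the common factors (q + 1), (q + 7).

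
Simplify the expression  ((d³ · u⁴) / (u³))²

d⁶*u²

Inside the bracket: d³ · u¹
Raise to the power 2: d⁶ · u²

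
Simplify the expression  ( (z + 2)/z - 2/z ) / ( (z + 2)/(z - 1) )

Numerator: (z + 2)/z - 2/z = 1
Denominator: (z + 2)/(z - 1) = (z + 2)/(z - 1)
Divide: (1) · ((z - 1)/(z + 2)) = (z - 1)/(z + 2)

(z - 1)/(z + 2)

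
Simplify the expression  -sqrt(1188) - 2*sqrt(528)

sqrt(1188) = 6*sqrt(33); 2*sqrt(528) = 8*sqrt(33)
Combine: (-6 - 8)·sqrt(33) = -14*sqrt(33)

-14*sqrt(33)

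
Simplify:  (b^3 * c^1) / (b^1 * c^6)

Quotient: b^2 * (c^-5)

b^2/c^5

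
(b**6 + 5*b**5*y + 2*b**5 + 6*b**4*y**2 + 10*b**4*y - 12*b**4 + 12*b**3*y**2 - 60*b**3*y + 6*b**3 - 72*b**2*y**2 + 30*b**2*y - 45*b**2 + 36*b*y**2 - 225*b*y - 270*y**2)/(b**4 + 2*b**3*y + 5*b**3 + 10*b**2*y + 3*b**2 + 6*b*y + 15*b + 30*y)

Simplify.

Factor: b**6 + 5*b**5*y + 2*b**5 + 6*b**4*y**2 + 10*b**4*y - 12*b**4 + 12*b**3*y**2 - 60*b**3*y + 6*b**3 - 72*b**2*y**2 + 30*b**2*y - 45*b**2 + 36*b*y**2 - 225*b*y - 270*y**2 = (b - 3)*(b + 2*y)*(b + 3*y)*(b**2 + 3)*(b + 5);  b**4 + 2*b**3*y + 5*b**3 + 10*b**2*y + 3*b**2 + 6*b*y + 15*b + 30*y = (b + 2*y)*(b + 5)*(b**2 + 3)
Cancel the common factors (b**2 + 3), (b + 5), (b + 2*y).

b**2 + 3*b*y - 3*b - 9*y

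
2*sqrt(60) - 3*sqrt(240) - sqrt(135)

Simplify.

-11*sqrt(15)

2*sqrt(60) = 4*sqrt(15); 3*sqrt(240) = 12*sqrt(15); sqrt(135) = 3*sqrt(15)
Combine: (4 - 12 - 3)·sqrt(15) = -11*sqrt(15)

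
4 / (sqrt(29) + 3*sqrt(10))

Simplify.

Multiply numerator and denominator by -sqrt(29) + 3*sqrt(10).
Denominator becomes 61; numerator becomes -4*sqrt(29) + 12*sqrt(10).

(-4*sqrt(29) + 12*sqrt(10))/61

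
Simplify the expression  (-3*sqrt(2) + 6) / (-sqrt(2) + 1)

Multiply numerator and denominator by 1 + sqrt(2).
Denominator becomes -1; numerator becomes 3*sqrt(2).

-3*sqrt(2)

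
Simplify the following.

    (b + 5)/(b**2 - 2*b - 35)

Factor: b**2 - 2*b - 35 = (b - 7)*(b + 5)
Cancel the common factor (b + 5).

1/(b - 7)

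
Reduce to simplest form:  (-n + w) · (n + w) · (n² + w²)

(w+n)(w-n) = -n² + w²; continue pairing.

-n⁴ + w⁴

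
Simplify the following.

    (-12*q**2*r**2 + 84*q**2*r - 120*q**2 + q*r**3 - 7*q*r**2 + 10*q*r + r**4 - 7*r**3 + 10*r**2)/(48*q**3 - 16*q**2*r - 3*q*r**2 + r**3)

(-r**2 + 7*r - 10)/(4*q - r)

Factor: -12*q**2*r**2 + 84*q**2*r - 120*q**2 + q*r**3 - 7*q*r**2 + 10*q*r + r**4 - 7*r**3 + 10*r**2 = (-3*q + r)*(r - 5)*(4*q + r)*(r - 2);  48*q**3 - 16*q**2*r - 3*q*r**2 + r**3 = (-4*q + r)*(-3*q + r)*(4*q + r)
Cancel the common factors (4*q + r), (-3*q + r).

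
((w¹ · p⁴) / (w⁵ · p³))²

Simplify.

Inside the bracket: (w^-4) · p¹
Raise to the power 2: (w^-8) · p²

p²/w⁸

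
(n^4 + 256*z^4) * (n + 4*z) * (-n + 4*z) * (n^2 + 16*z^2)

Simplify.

Pair the conjugate factors: ((4*z)+n)((4*z)-n) = -n^2 + 16*z^2, then repeat with the next factor.

-n^8 + 65536*z^8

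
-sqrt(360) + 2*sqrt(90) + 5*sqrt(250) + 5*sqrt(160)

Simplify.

sqrt(360) = 6*sqrt(10); 2*sqrt(90) = 6*sqrt(10); 5*sqrt(250) = 25*sqrt(10); 5*sqrt(160) = 20*sqrt(10)
Combine: (-6 + 6 + 25 + 20)·sqrt(10) = 45*sqrt(10)

45*sqrt(10)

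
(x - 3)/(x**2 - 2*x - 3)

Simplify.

1/(x + 1)

Factor: x**2 - 2*x - 3 = (x + 1)*(x - 3)
Cancel the common factor (x - 3).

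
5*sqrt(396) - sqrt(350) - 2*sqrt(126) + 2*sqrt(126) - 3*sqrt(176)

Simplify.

5*sqrt(396) = 30*sqrt(11); sqrt(350) = 5*sqrt(14); 2*sqrt(126) = 6*sqrt(14); 2*sqrt(126) = 6*sqrt(14); 3*sqrt(176) = 12*sqrt(11)

-5*sqrt(14) + 18*sqrt(11)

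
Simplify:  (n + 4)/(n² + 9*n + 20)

1/(n + 5)

Factor: n² + 9*n + 20 = (n + 4)·(n + 5)
Cancel the common factor (n + 4).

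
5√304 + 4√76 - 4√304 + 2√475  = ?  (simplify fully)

5√304 = 20*√19; 4√76 = 8*√19; 4√304 = 16*√19; 2√475 = 10*√19
Combine: (20 + 8 - 16 + 10)·√19 = 22*√19

22*√19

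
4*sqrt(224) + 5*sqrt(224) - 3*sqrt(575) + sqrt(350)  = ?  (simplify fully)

-15*sqrt(23) + 41*sqrt(14)

4*sqrt(224) = 16*sqrt(14); 5*sqrt(224) = 20*sqrt(14); 3*sqrt(575) = 15*sqrt(23); sqrt(350) = 5*sqrt(14)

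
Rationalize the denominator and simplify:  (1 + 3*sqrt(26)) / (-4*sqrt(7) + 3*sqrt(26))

Multiply numerator and denominator by 4*sqrt(7) + 3*sqrt(26).
Denominator becomes 122; numerator becomes 4*sqrt(7) + 3*sqrt(26) + 12*sqrt(182) + 234.

(4*sqrt(7) + 3*sqrt(26) + 12*sqrt(182) + 234)/122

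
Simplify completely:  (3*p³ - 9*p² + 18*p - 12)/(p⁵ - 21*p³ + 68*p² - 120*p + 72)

3/(p² + 3*p - 18)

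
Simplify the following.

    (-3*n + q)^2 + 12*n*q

Expand the square and combine the 12*n*q term.

(3*n + q)^2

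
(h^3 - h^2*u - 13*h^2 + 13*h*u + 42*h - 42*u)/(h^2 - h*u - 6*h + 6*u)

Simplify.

h - 7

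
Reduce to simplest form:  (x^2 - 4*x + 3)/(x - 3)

x - 1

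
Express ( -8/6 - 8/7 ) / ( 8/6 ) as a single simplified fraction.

Numerator: -8/6 - 8/7 = -52/21
Denominator: 8/6 = 4/3
Divide: (-52/21) · (3/4) = -13/7

-13/7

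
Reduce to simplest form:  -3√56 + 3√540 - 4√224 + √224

-18*√14 + 18*√15

3√56 = 6*√14; 3√540 = 18*√15; 4√224 = 16*√14; √224 = 4*√14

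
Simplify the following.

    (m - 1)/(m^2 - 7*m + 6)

Factor: m^2 - 7*m + 6 = (m - 1)*(m - 6)
Cancel the common factor (m - 1).

1/(m - 6)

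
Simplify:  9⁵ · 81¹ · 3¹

3^15

9⁵ = 3^10; 81¹ = 3^4; 3¹ = 3^1
Combine exponents: 3^15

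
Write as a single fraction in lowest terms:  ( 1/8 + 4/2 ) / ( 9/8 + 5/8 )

17/14

Numerator: 1/8 + 4/2 = 17/8
Denominator: 9/8 + 5/8 = 7/4
Divide: (17/8) · (4/7) = 17/14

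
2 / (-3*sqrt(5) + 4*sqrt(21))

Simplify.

Multiply numerator and denominator by 3*sqrt(5) + 4*sqrt(21).
Denominator becomes 291; numerator becomes 6*sqrt(5) + 8*sqrt(21).

(6*sqrt(5) + 8*sqrt(21))/291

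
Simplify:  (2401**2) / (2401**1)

2401**2 = 7**8; 2401**1 = 7**4
Combine exponents: 7**4

7**4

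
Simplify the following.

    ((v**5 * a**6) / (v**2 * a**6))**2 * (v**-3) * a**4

Inside the bracket: v**3
Raise to the power 2: v**6
Multiply by (v**-3) * a**4: add exponents.

a**4*v**3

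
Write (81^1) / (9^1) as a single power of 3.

3^2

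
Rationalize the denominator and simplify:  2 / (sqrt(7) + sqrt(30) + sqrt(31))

(-sqrt(6510) + 3*sqrt(31) + 4*sqrt(30) + 27*sqrt(7))/201

Group as (sqrt(30) + sqrt(31)) + sqrt(7); multiply by (sqrt(30) + sqrt(31)) - sqrt(7), then rationalise the remaining surd.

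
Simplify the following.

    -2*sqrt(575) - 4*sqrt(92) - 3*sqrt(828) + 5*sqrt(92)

2*sqrt(575) = 10*sqrt(23); 4*sqrt(92) = 8*sqrt(23); 3*sqrt(828) = 18*sqrt(23); 5*sqrt(92) = 10*sqrt(23)
Combine: (-10 - 8 - 18 + 10)·sqrt(23) = -26*sqrt(23)

-26*sqrt(23)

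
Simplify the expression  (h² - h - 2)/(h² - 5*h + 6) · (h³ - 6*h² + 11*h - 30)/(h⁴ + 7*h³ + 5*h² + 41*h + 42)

(h - 5)/(h² + 4*h - 21)

Factor: h² - h - 2 = (h + 1)·(h - 2);  h² - 5*h + 6 = (h - 3)·(h - 2);  h³ - 6*h² + 11*h - 30 = (h² - h + 6)·(h - 5);  h⁴ + 7*h³ + 5*h² + 41*h + 42 = (h² - h + 6)·(h + 1)·(h + 7)
Cancel the common factors (h² - h + 6), (h - 2), (h + 1).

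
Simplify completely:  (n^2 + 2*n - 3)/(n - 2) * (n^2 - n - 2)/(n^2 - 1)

Factor: n^2 + 2*n - 3 = (n - 1)*(n + 3);  n^2 - n - 2 = (n - 2)*(n + 1);  n^2 - 1 = (n + 1)*(n - 1)
Cancel the common factors (n - 2), (n - 1), (n + 1).

n + 3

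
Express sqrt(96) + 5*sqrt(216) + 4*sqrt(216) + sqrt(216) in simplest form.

64*sqrt(6)

sqrt(96) = 4*sqrt(6); 5*sqrt(216) = 30*sqrt(6); 4*sqrt(216) = 24*sqrt(6); sqrt(216) = 6*sqrt(6)
Combine: (4 + 30 + 24 + 6)·sqrt(6) = 64*sqrt(6)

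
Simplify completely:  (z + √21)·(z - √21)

z² - 21

Difference of squares with P = z, Q = √21.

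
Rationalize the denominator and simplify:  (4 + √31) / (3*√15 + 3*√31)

(-√465 - 4*√15 + 4*√31 + 31)/48

Multiply numerator and denominator by -3*√15 + 3*√31.
Denominator becomes 144; numerator becomes -3*√465 - 12*√15 + 12*√31 + 93.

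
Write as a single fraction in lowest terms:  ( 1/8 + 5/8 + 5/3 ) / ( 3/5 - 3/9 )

145/16

Numerator: 1/8 + 5/8 + 5/3 = 29/12
Denominator: 3/5 - 3/9 = 4/15
Divide: (29/12) · (15/4) = 145/16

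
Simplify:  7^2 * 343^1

7^5

7^2 = 7^2; 343^1 = 7^3
Combine exponents: 7^5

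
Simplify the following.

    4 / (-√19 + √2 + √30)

(-52*√19 - 36*√30 + 188*√2 + 16*√285)/71

Group as (√2 + √30) - √19; multiply by (√2 + √30) + √19, then rationalise the remaining surd.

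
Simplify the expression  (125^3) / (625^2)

125^3 = 5^9; 625^2 = 5^8
Combine exponents: 5^1

5^1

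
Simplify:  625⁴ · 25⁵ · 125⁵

5^41

625⁴ = 5^16; 25⁵ = 5^10; 125⁵ = 5^15
Combine exponents: 5^41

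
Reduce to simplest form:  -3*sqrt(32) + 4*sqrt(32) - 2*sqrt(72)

-8*sqrt(2)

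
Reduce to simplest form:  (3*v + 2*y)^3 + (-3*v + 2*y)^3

108*v^2*y + 16*y^3

Only the even-power cross terms survive.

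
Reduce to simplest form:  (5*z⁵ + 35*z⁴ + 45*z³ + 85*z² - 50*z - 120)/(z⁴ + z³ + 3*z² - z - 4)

5*z + 30

Factor: 5*z⁵ + 35*z⁴ + 45*z³ + 85*z² - 50*z - 120 = 5·(z + 6)·(z - 1)·(z + 1)·(z² + z + 4);  z⁴ + z³ + 3*z² - z - 4 = (z - 1)·(z² + z + 4)·(z + 1)
Cancel the common factors (z² + z + 4), (z - 1), (z + 1).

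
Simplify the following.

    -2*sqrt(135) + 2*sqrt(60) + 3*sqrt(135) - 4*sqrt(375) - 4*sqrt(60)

-21*sqrt(15)

2*sqrt(135) = 6*sqrt(15); 2*sqrt(60) = 4*sqrt(15); 3*sqrt(135) = 9*sqrt(15); 4*sqrt(375) = 20*sqrt(15); 4*sqrt(60) = 8*sqrt(15)
Combine: (-6 + 4 + 9 - 20 - 8)·sqrt(15) = -21*sqrt(15)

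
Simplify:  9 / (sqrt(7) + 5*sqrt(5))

Multiply numerator and denominator by -5*sqrt(5) + sqrt(7).
Denominator becomes -118; numerator becomes -45*sqrt(5) + 9*sqrt(7).

(-9*sqrt(7) + 45*sqrt(5))/118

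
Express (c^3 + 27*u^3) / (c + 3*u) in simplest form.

c^2 - 3*c*u + 9*u^2

(3*u)^3 + c^3 = (c + 3*u)(c^2 - 3*c*u + 9*u^2).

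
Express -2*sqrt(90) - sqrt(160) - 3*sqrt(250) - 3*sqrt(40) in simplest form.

-31*sqrt(10)

2*sqrt(90) = 6*sqrt(10); sqrt(160) = 4*sqrt(10); 3*sqrt(250) = 15*sqrt(10); 3*sqrt(40) = 6*sqrt(10)
Combine: (-6 - 4 - 15 - 6)·sqrt(10) = -31*sqrt(10)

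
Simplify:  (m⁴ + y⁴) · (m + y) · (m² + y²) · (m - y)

Telescope via difference of squares: (m+y)(m-y) = m² - y², then repeat with the next factor.

m⁸ - y⁸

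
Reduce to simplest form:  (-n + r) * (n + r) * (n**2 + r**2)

(r+n)(r-n) = -n**2 + r**2; continue pairing.

-n**4 + r**4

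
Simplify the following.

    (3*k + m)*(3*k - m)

9*k**2 - m**2

Product of conjugates: (P+Q)(P-Q) = P**2 - Q**2.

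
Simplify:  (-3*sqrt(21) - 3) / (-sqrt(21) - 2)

Multiply numerator and denominator by -2 + sqrt(21).
Denominator becomes -17; numerator becomes -57 + 3*sqrt(21).

(-3*sqrt(21) + 57)/17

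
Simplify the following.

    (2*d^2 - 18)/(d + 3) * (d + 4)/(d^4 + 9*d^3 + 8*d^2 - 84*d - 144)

2/(d^2 + 8*d + 12)

Factor: 2*d^2 - 18 = 2*(d - 3)*(d + 3);  d^4 + 9*d^3 + 8*d^2 - 84*d - 144 = (d + 6)*(d - 3)*(d + 4)*(d + 2)
Cancel the common factors (d + 3), (d - 3), (d + 4).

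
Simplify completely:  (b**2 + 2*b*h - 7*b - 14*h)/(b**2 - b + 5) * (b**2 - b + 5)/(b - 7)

Factor: b**2 + 2*b*h - 7*b - 14*h = (b - 7)*(b + 2*h)
Cancel the common factors (b**2 - b + 5), (b - 7).

b + 2*h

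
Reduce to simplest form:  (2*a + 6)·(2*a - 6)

4*a² - 36

Difference of squares with P = 2*a, Q = 6.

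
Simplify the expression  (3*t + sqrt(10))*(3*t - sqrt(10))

Product of conjugates: (P+Q)(P-Q) = P^2 - Q^2.

9*t^2 - 10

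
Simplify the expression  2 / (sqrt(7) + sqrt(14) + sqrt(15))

(-7*sqrt(30) + 3*sqrt(15) + 4*sqrt(14) + 11*sqrt(7))/89

Group as (sqrt(14) + sqrt(15)) + sqrt(7); multiply by (sqrt(14) + sqrt(15)) - sqrt(7), then rationalise the remaining surd.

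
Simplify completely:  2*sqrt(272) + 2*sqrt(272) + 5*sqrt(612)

46*sqrt(17)

2*sqrt(272) = 8*sqrt(17); 2*sqrt(272) = 8*sqrt(17); 5*sqrt(612) = 30*sqrt(17)
Combine: (8 + 8 + 30)·sqrt(17) = 46*sqrt(17)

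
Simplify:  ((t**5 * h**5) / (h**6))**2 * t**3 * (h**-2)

t**13/h**4

Inside the bracket: t**5 * (h**-1)
Raise to the power 2: t**10 * (h**-2)
Multiply by t**3 * (h**-2): add exponents.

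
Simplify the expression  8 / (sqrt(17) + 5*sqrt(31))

Multiply numerator and denominator by -sqrt(17) + 5*sqrt(31).
Denominator becomes 758; numerator becomes -8*sqrt(17) + 40*sqrt(31).

(-4*sqrt(17) + 20*sqrt(31))/379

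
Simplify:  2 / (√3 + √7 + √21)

Group as (√3 + √7) + √21; multiply by (√3 + √7) - √21, then rationalise the remaining surd.

(-34*√7 - 50*√3 + 84 + 22*√21)/37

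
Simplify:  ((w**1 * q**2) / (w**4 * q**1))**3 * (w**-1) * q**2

Inside the bracket: (w**-3) * q**1
Raise to the power 3: (w**-9) * q**3
Multiply by (w**-1) * q**2: add exponents.

q**5/w**10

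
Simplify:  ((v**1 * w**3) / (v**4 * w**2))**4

w**4/v**12

Inside the bracket: (v**-3) * w**1
Raise to the power 4: (v**-12) * w**4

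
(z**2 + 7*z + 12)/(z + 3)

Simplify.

z + 4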